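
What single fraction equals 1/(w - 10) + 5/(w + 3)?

Common denominator (w - 10)(w + 3). Numerator: 1(w + 3) + 5(w - 10) = (w + 3) + (5w - 50) = 6w - 47
Result: (6w - 47)/[(w - 10)(w + 3)]


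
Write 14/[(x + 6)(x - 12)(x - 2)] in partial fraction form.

Using cover-up method: α = 7/72, β = 7/90, γ = -7/40
Result: (7/72)/(x + 6) + (7/90)/(x - 12) - (7/40)/(x - 2)


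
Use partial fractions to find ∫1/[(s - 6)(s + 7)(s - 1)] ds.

Cover-up: A = 1/65, B = 1/104, C = -1/40. Decomposition: (1/65)/(s - 6) + (1/104)/(s + 7) - (1/40)/(s - 1). Integrate each term: (1/65) ln|(s - 6)| + (1/104) ln|(s + 7)| - (1/40) ln|(s - 1)| + C


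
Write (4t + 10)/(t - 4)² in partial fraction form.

(4t + 10) = A(t - 4) + B. At t = 4: B = 4·4 + 10 = 26. Coeff of t: A = 4
Result: 4/(t - 4) + 26/(t - 4)²


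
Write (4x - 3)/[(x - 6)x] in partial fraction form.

At x=6: α = (4·6 - 3)/(6 - 0) = 7/2. At x=0: β = (4·0 - 3)/(0 - 6) = 1/2
Result: (7/2)/(x - 6) + (1/2)/x


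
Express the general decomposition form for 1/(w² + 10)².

Repeated quadratic factor: (Aw + B)/(w² + 10) + (Cw + D)/(w² + 10)²


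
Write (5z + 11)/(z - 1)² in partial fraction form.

(5z + 11) = A(z - 1) + B. At z = 1: B = 5·1 + 11 = 16. Coeff of z: A = 5
Result: 5/(z - 1) + 16/(z - 1)²


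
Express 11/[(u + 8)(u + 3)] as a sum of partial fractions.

11/(u + 8)(u + 3) = A/(u + 8) + B/(u + 3). A = 11/(-8 + 3) = -11/5, B = 11/(-3 + 8) = 11/5
Result: (-11/5)/(u + 8) + (11/5)/(u + 3)


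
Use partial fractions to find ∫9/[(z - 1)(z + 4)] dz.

Decompose: 9/[(z - 1)(z + 4)] = (9/5)/(z - 1) - (9/5)/(z + 4). Integrate each term: (9/5) ln|(z - 1)| - (9/5) ln|(z + 4)| + C


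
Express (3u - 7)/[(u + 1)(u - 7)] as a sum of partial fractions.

At u=-1: α = (3·(-1) - 7)/(-1 - 7) = 5/4. At u=7: β = (3·7 - 7)/(7 + 1) = 7/4
Result: (5/4)/(u + 1) + (7/4)/(u - 7)


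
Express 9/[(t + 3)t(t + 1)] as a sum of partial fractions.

Using cover-up method: P = 3/2, Q = 3, R = -9/2
Result: (3/2)/(t + 3) + 3/t - (9/2)/(t + 1)


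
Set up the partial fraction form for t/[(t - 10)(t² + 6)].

Linear + irreducible quadratic: P/(t - 10) + (Qt + R)/(t² + 6)


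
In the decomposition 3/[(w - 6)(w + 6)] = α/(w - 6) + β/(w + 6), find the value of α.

Cover-up at w = 6: α = 3/(6 + 6) = 3/12 = 1/4


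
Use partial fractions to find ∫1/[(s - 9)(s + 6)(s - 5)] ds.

Cover-up: P = 1/60, Q = 1/165, R = -1/44. Decomposition: (1/60)/(s - 9) + (1/165)/(s + 6) - (1/44)/(s - 5). Integrate each term: (1/60) ln|(s - 9)| + (1/165) ln|(s + 6)| - (1/44) ln|(s - 5)| + C


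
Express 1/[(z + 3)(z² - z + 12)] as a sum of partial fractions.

Cover-up at z = -3: P = 1/((-3)² - 1·(-3) + 12) = 1/24. Then Q = -P = -1/24, R = -P·(-1 - 3) = 1/6
Result: (1/24)/(z + 3) - ((1/24)z - 1/6)/(z² - z + 12)


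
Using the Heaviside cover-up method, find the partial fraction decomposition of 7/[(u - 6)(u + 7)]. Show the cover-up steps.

Cover (u - 6): set u=6, get P = 7/(6 + 7) = 7/13. Cover (u + 7): set u=-7, get Q = 7/(-7 - 6) = -7/13.
Result: (7/13)/(u - 6) - (7/13)/(u + 7)


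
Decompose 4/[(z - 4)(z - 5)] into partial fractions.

4/(z - 4)(z - 5) = A/(z - 4) + B/(z - 5). A = 4/(4 - 5) = -4, B = 4/(5 - 4) = 4
Result: -4/(z - 4) + 4/(z - 5)


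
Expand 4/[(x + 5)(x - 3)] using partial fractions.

4/(x + 5)(x - 3) = P/(x + 5) + Q/(x - 3). P = 4/(-5 - 3) = -1/2, Q = 4/(3 + 5) = 1/2
Result: (-1/2)/(x + 5) + (1/2)/(x - 3)


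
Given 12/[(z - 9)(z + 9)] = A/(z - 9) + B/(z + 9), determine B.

Cover-up at z = -9: B = 12/(-9 - 9) = -12/18 = -2/3


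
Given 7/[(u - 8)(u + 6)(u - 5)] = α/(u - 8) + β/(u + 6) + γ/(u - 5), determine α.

Cover-up at u = 8: α = 7/[(8 + 6)(8 - 5)] = 7/[(14)(3)] = 7/42 = 1/6


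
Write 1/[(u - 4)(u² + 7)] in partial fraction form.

Cover-up at u = 4: α = 1/(4² + 7) = 1/23. Then β = -α = -1/23, γ = -α·(0 + 4) = -4/23
Result: (1/23)/(u - 4) - ((1/23)u + 4/23)/(u² + 7)


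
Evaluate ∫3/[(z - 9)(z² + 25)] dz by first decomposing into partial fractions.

Cover-up at z=9: P = 3/(9²+25) = 3/106. Coeff matching: Q = -3/106, R = -27/106. Decomposition: (3/106)/(z - 9) - ((3/106)z + 27/106)/(z² + 25). Integrate: linear → ln, quadratic → (1/2)ln + arctan: (3/106) ln|(z - 9)| - (3/212) ln(z² + 25) - (27/530) arctan(z/5) + C


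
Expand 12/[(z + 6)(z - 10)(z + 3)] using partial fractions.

Using cover-up method: P = 1/4, Q = 3/52, R = -4/13
Result: (1/4)/(z + 6) + (3/52)/(z - 10) - (4/13)/(z + 3)


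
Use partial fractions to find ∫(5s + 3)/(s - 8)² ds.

Decompose: α = 5, β = 5·8 + 3 = 43, so (5s + 3)/(s - 8)² = 5/(s - 8) + 43/(s - 8)². Integrate: ∫ α/(s - 8) ds = 5 ln|(s - 8)|; ∫ β/(s - 8)² ds = -43/(s - 8). Sum: 5 ln|(s - 8)| - 43/(s - 8) + C


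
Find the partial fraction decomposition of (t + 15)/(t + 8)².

(t + 15) = P(t + 8) + Q. At t = -8: Q = 1·(-8) + 15 = 7. Coeff of t: P = 1
Result: 1/(t + 8) + 7/(t + 8)²


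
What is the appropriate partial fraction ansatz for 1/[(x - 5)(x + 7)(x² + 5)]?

Two linear + quadratic: α/(x - 5) + β/(x + 7) + (γx + δ)/(x² + 5)


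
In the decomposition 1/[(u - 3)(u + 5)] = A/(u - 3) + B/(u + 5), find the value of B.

Cover-up at u = -5: B = 1/(-5 - 3) = -1/8


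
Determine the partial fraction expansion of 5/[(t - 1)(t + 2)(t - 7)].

Using cover-up method: P = -5/18, Q = 5/27, R = 5/54
Result: (-5/18)/(t - 1) + (5/27)/(t + 2) + (5/54)/(t - 7)


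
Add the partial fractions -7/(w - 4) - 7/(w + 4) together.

Common denominator (w - 4)(w + 4). Numerator: -7(w + 4) - 7(w - 4) = (-7w - 28) - (7w - 28) = -14w
Result: (-14w)/[(w - 4)(w + 4)]


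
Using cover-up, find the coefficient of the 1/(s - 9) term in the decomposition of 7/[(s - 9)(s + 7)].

Cover (s - 9), set s=9: 7/((s + 7) at s=9) = 7/(16) = 7/16


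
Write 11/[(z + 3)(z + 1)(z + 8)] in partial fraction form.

Using cover-up method: P = -11/10, Q = 11/14, R = 11/35
Result: (-11/10)/(z + 3) + (11/14)/(z + 1) + (11/35)/(z + 8)


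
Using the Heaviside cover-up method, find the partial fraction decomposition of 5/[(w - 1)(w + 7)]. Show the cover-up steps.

Cover (w - 1): set w=1, get α = 5/(1 + 7) = 5/8. Cover (w + 7): set w=-7, get β = 5/(-7 - 1) = -5/8.
Result: (5/8)/(w - 1) - (5/8)/(w + 7)


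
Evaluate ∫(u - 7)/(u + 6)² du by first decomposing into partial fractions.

Decompose: A = 1, B = 1·(-6) - 7 = -13, so (u - 7)/(u + 6)² = 1/(u + 6) - 13/(u + 6)². Integrate: ∫ A/(u + 6) du = ln|(u + 6)|; ∫ B/(u + 6)² du = 13/(u + 6). Sum: ln|(u + 6)| + 13/(u + 6) + C


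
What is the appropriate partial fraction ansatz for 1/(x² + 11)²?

Repeated quadratic factor: (Ax + B)/(x² + 11) + (Cx + D)/(x² + 11)²


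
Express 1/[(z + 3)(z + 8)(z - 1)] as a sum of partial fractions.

Using cover-up method: P = -1/20, Q = 1/45, R = 1/36
Result: (-1/20)/(z + 3) + (1/45)/(z + 8) + (1/36)/(z - 1)


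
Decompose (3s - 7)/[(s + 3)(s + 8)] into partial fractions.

At s=-3: α = (3·(-3) - 7)/(-3 + 8) = -16/5. At s=-8: β = (3·(-8) - 7)/(-8 + 3) = 31/5
Result: (-16/5)/(s + 3) + (31/5)/(s + 8)


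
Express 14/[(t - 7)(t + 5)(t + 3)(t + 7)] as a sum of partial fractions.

Using Heaviside cover-up: (1/120)/(t - 7) + (7/24)/(t + 5) - (7/40)/(t + 3) - (1/8)/(t + 7)


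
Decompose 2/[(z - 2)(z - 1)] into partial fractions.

2/(z - 2)(z - 1) = α/(z - 2) + β/(z - 1). α = 2/(2 - 1) = 2, β = 2/(1 - 2) = -2
Result: 2/(z - 2) - 2/(z - 1)


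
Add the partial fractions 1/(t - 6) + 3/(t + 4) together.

Common denominator (t - 6)(t + 4). Numerator: 1(t + 4) + 3(t - 6) = (t + 4) + (3t - 18) = 4t - 14
Result: (4t - 14)/[(t - 6)(t + 4)]


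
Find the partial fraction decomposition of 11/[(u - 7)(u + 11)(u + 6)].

Using cover-up method: α = 11/234, β = 11/90, γ = -11/65
Result: (11/234)/(u - 7) + (11/90)/(u + 11) - (11/65)/(u + 6)


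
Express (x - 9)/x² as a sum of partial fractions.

(x - 9) = Ax + B. At x = 0: B = 1·0 - 9 = -9. Coeff of x: A = 1
Result: 1/x - 9/x²


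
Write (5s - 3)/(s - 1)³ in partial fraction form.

(5s - 3) = α(s - 1)² + β(s - 1) + γ. At s = 1: γ = 5·1 - 3 = 2. Coefficients: α = 0, β = 5
Result: 5/(s - 1)² + 2/(s - 1)³


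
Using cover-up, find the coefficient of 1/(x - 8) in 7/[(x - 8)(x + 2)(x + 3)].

Cover (x - 8), set x=8: 7/[(8 + 2)(8 + 3)] = 7/110


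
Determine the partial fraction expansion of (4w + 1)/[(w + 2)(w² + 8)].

At w=-2: P = (4·(-2) + 1)/((-2)² + 8) = -7/12. Q = -P = 7/12, R = 4 - (-2)·P = 17/6
Result: (-7/12)/(w + 2) + ((7/12)w + 17/6)/(w² + 8)


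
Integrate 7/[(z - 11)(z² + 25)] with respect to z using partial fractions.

Cover-up at z=11: α = 7/(11²+25) = 7/146. Coeff matching: β = -7/146, γ = -77/146. Decomposition: (7/146)/(z - 11) - ((7/146)z + 77/146)/(z² + 25). Integrate: linear → ln, quadratic → (1/2)ln + arctan: (7/146) ln|(z - 11)| - (7/292) ln(z² + 25) - (77/730) arctan(z/5) + C


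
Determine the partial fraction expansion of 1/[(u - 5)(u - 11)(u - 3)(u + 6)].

Using Heaviside cover-up: (-1/132)/(u - 5) + (1/816)/(u - 11) + (1/144)/(u - 3) - (1/1683)/(u + 6)


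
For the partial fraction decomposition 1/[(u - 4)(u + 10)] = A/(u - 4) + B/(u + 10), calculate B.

Cover-up at u = -10: B = 1/(-10 - 4) = -1/14


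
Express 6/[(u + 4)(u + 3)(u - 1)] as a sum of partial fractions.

Using cover-up method: A = 6/5, B = -3/2, C = 3/10
Result: (6/5)/(u + 4) - (3/2)/(u + 3) + (3/10)/(u - 1)


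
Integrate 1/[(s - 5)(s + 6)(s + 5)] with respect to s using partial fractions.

Cover-up: P = 1/110, Q = 1/11, R = -1/10. Decomposition: (1/110)/(s - 5) + (1/11)/(s + 6) - (1/10)/(s + 5). Integrate each term: (1/110) ln|(s - 5)| + (1/11) ln|(s + 6)| - (1/10) ln|(s + 5)| + C


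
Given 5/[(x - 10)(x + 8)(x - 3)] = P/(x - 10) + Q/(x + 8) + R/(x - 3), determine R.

Cover-up at x = 3: R = 5/[(3 - 10)(3 + 8)] = 5/[(-7)(11)] = -5/77


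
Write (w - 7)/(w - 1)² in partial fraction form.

(w - 7) = α(w - 1) + β. At w = 1: β = 1·1 - 7 = -6. Coeff of w: α = 1
Result: 1/(w - 1) - 6/(w - 1)²


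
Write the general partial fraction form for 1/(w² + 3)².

Repeated quadratic factor: (Pw + Q)/(w² + 3) + (Rw + S)/(w² + 3)²


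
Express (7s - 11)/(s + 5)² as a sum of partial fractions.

(7s - 11) = P(s + 5) + Q. At s = -5: Q = 7·(-5) - 11 = -46. Coeff of s: P = 7
Result: 7/(s + 5) - 46/(s + 5)²


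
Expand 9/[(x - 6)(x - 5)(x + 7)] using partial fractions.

Using cover-up method: α = 9/13, β = -3/4, γ = 3/52
Result: (9/13)/(x - 6) - (3/4)/(x - 5) + (3/52)/(x + 7)


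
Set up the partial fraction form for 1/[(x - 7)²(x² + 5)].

Repeated linear + quadratic: P/(x - 7) + Q/(x - 7)² + (Rx + S)/(x² + 5)


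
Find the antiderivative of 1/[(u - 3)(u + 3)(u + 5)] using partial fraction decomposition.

Cover-up: P = 1/48, Q = -1/12, R = 1/16. Decomposition: (1/48)/(u - 3) - (1/12)/(u + 3) + (1/16)/(u + 5). Integrate each term: (1/48) ln|(u - 3)| - (1/12) ln|(u + 3)| + (1/16) ln|(u + 5)| + C


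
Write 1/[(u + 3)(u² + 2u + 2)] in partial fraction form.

Cover-up at u = -3: A = 1/((-3)² + 2·(-3) + 2) = 1/5. Then B = -A = -1/5, C = -A·(2 - 3) = 1/5
Result: (1/5)/(u + 3) - ((1/5)u - 1/5)/(u² + 2u + 2)


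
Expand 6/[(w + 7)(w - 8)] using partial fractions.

6/(w + 7)(w - 8) = P/(w + 7) + Q/(w - 8). P = 6/(-7 - 8) = -2/5, Q = 6/(8 + 7) = 2/5
Result: (-2/5)/(w + 7) + (2/5)/(w - 8)


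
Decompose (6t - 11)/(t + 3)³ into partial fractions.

(6t - 11) = P(t + 3)² + Q(t + 3) + R. At t = -3: R = 6·(-3) - 11 = -29. Coefficients: P = 0, Q = 6
Result: 6/(t + 3)² - 29/(t + 3)³


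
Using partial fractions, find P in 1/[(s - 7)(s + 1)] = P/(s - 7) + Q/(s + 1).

Cover-up at s = 7: P = 1/(7 + 1) = 1/8


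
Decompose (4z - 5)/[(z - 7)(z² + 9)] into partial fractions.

At z=7: α = (4·7 - 5)/(7² + 9) = 23/58. β = -α = -23/58, γ = 4 - 7·α = 71/58
Result: (23/58)/(z - 7) - ((23/58)z - 71/58)/(z² + 9)


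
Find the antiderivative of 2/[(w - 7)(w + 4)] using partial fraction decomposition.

Decompose: 2/[(w - 7)(w + 4)] = (2/11)/(w - 7) - (2/11)/(w + 4). Integrate each term: (2/11) ln|(w - 7)| - (2/11) ln|(w + 4)| + C


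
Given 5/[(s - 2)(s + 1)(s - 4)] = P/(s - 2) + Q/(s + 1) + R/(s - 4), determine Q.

Cover-up at s = -1: Q = 5/[(-1 - 2)(-1 - 4)] = 5/[(-3)(-5)] = 5/15 = 1/3


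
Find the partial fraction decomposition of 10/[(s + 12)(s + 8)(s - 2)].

Using cover-up method: α = 5/28, β = -1/4, γ = 1/14
Result: (5/28)/(s + 12) - (1/4)/(s + 8) + (1/14)/(s - 2)


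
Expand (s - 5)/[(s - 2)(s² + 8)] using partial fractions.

At s=2: P = (1·2 - 5)/(2² + 8) = -1/4. Q = -P = 1/4, R = 1 - 2·P = 3/2
Result: (-1/4)/(s - 2) + ((1/4)s + 3/2)/(s² + 8)


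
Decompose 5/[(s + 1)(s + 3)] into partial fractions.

5/(s + 1)(s + 3) = A/(s + 1) + B/(s + 3). A = 5/(-1 + 3) = 5/2, B = 5/(-3 + 1) = -5/2
Result: (5/2)/(s + 1) - (5/2)/(s + 3)


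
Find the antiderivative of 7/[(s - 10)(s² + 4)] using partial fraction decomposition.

Cover-up at s=10: α = 7/(10²+4) = 7/104. Coeff matching: β = -7/104, γ = -35/52. Decomposition: (7/104)/(s - 10) - ((7/104)s + 35/52)/(s² + 4). Integrate: linear → ln, quadratic → (1/2)ln + arctan: (7/104) ln|(s - 10)| - (7/208) ln(s² + 4) - (35/104) arctan(s/2) + C


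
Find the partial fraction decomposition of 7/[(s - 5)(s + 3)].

7/(s - 5)(s + 3) = α/(s - 5) + β/(s + 3). α = 7/(5 + 3) = 7/8, β = 7/(-3 - 5) = -7/8
Result: (7/8)/(s - 5) - (7/8)/(s + 3)


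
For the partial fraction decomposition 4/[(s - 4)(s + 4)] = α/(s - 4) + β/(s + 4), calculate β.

Cover-up at s = -4: β = 4/(-4 - 4) = -4/8 = -1/2


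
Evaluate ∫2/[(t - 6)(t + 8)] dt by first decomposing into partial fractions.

Decompose: 2/[(t - 6)(t + 8)] = (1/7)/(t - 6) - (1/7)/(t + 8). Integrate each term: (1/7) ln|(t - 6)| - (1/7) ln|(t + 8)| + C


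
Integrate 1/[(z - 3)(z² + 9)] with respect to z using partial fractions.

Cover-up at z=3: α = 1/(3²+9) = 1/18. Coeff matching: β = -1/18, γ = -1/6. Decomposition: (1/18)/(z - 3) - ((1/18)z + 1/6)/(z² + 9). Integrate: linear → ln, quadratic → (1/2)ln + arctan: (1/18) ln|(z - 3)| - (1/36) ln(z² + 9) - (1/18) arctan(z/3) + C


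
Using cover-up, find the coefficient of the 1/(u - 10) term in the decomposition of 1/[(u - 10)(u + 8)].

Cover (u - 10), set u=10: 1/((u + 8) at u=10) = 1/(18) = 1/18


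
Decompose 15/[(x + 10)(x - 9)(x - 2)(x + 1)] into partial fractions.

Using Heaviside cover-up: (-5/684)/(x + 10) + (3/266)/(x - 9) - (5/84)/(x - 2) + (1/18)/(x + 1)


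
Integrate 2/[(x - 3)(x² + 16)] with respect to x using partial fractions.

Cover-up at x=3: α = 2/(3²+16) = 2/25. Coeff matching: β = -2/25, γ = -6/25. Decomposition: (2/25)/(x - 3) - ((2/25)x + 6/25)/(x² + 16). Integrate: linear → ln, quadratic → (1/2)ln + arctan: (2/25) ln|(x - 3)| - (1/25) ln(x² + 16) - (3/50) arctan(x/4) + C


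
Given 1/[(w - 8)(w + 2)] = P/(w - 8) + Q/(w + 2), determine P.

Cover-up at w = 8: P = 1/(8 + 2) = 1/10


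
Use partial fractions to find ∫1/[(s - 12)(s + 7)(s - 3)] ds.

Cover-up: α = 1/171, β = 1/190, γ = -1/90. Decomposition: (1/171)/(s - 12) + (1/190)/(s + 7) - (1/90)/(s - 3). Integrate each term: (1/171) ln|(s - 12)| + (1/190) ln|(s + 7)| - (1/90) ln|(s - 3)| + C


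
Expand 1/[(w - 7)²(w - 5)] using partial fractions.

Cover-up at w=5: R = 1/(5 - 7)² = 1/4. Cover-up at w=7: Q = 1/(7 - 5) = 1/2. Comparing w² coeff: P = -R = -1/4
Result: (-1/4)/(w - 7) + (1/2)/(w - 7)² + (1/4)/(w - 5)


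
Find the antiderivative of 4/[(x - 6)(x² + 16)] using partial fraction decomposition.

Cover-up at x=6: A = 4/(6²+16) = 1/13. Coeff matching: B = -1/13, C = -6/13. Decomposition: (1/13)/(x - 6) - ((1/13)x + 6/13)/(x² + 16). Integrate: linear → ln, quadratic → (1/2)ln + arctan: (1/13) ln|(x - 6)| - (1/26) ln(x² + 16) - (3/26) arctan(x/4) + C


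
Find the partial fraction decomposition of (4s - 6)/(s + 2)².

(4s - 6) = P(s + 2) + Q. At s = -2: Q = 4·(-2) - 6 = -14. Coeff of s: P = 4
Result: 4/(s + 2) - 14/(s + 2)²


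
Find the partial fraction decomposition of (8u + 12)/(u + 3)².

(8u + 12) = A(u + 3) + B. At u = -3: B = 8·(-3) + 12 = -12. Coeff of u: A = 8
Result: 8/(u + 3) - 12/(u + 3)²


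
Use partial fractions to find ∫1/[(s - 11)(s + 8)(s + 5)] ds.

Cover-up: P = 1/304, Q = 1/57, R = -1/48. Decomposition: (1/304)/(s - 11) + (1/57)/(s + 8) - (1/48)/(s + 5). Integrate each term: (1/304) ln|(s - 11)| + (1/57) ln|(s + 8)| - (1/48) ln|(s + 5)| + C


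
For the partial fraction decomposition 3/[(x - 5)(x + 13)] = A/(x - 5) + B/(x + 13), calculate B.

Cover-up at x = -13: B = 3/(-13 - 5) = -3/18 = -1/6


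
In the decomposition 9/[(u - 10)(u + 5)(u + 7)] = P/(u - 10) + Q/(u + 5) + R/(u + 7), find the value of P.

Cover-up at u = 10: P = 9/[(10 + 5)(10 + 7)] = 9/[(15)(17)] = 9/255 = 3/85


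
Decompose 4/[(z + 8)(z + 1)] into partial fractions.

4/(z + 8)(z + 1) = P/(z + 8) + Q/(z + 1). P = 4/(-8 + 1) = -4/7, Q = 4/(-1 + 8) = 4/7
Result: (-4/7)/(z + 8) + (4/7)/(z + 1)


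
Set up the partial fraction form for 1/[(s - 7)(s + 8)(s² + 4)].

Two linear + quadratic: P/(s - 7) + Q/(s + 8) + (Rs + S)/(s² + 4)


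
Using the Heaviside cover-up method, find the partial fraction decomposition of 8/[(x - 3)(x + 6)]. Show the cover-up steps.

Cover (x - 3): set x=3, get A = 8/(3 + 6) = 8/9. Cover (x + 6): set x=-6, get B = 8/(-6 - 3) = -8/9.
Result: (8/9)/(x - 3) - (8/9)/(x + 6)


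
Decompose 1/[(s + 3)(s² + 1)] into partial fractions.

Cover-up at s = -3: α = 1/((-3)² + 1) = 1/10. Then β = -α = -1/10, γ = -α·(0 - 3) = 3/10
Result: (1/10)/(s + 3) - ((1/10)s - 3/10)/(s² + 1)


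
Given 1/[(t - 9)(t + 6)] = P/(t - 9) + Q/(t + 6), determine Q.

Cover-up at t = -6: Q = 1/(-6 - 9) = -1/15


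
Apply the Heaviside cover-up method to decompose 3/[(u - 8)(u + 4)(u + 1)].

Cover (u - 8), u=8: P = 3/[(8 + 4)(8 + 1)] = 1/36. Cover (u + 4), u=-4: Q = 3/[(-4 - 8)(-4 + 1)] = 1/12. Cover (u + 1), u=-1: R = 3/[(-1 - 8)(-1 + 4)] = -1/9.
Result: (1/36)/(u - 8) + (1/12)/(u + 4) - (1/9)/(u + 1)


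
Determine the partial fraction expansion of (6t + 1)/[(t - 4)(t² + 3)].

At t=4: α = (6·4 + 1)/(4² + 3) = 25/19. β = -α = -25/19, γ = 6 - 4·α = 14/19
Result: (25/19)/(t - 4) - ((25/19)t - 14/19)/(t² + 3)


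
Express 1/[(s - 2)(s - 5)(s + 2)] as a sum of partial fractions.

Using cover-up method: α = -1/12, β = 1/21, γ = 1/28
Result: (-1/12)/(s - 2) + (1/21)/(s - 5) + (1/28)/(s + 2)


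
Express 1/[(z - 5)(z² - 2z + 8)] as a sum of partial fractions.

Cover-up at z = 5: α = 1/(5² - 2·5 + 8) = 1/23. Then β = -α = -1/23, γ = -α·(-2 + 5) = -3/23
Result: (1/23)/(z - 5) - ((1/23)z + 3/23)/(z² - 2z + 8)


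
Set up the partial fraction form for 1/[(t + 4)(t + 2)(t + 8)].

Three distinct linear factors: P/(t + 4) + Q/(t + 2) + R/(t + 8)


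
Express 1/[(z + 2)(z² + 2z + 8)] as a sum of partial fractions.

Cover-up at z = -2: P = 1/((-2)² + 2·(-2) + 8) = 1/8. Then Q = -P = -1/8, R = -P·(2 - 2) = 0
Result: (1/8)/(z + 2) - ((1/8)z)/(z² + 2z + 8)


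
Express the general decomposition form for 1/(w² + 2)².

Repeated quadratic factor: (Aw + B)/(w² + 2) + (Cw + D)/(w² + 2)²


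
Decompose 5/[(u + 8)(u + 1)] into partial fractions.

5/(u + 8)(u + 1) = A/(u + 8) + B/(u + 1). A = 5/(-8 + 1) = -5/7, B = 5/(-1 + 8) = 5/7
Result: (-5/7)/(u + 8) + (5/7)/(u + 1)


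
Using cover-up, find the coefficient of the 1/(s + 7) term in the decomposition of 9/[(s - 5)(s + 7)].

Cover (s + 7), set s=-7: 9/((s - 5) at s=-7) = 9/(-12) = -3/4


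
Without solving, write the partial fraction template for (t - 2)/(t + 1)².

Repeated linear factor: P/(t + 1) + Q/(t + 1)²


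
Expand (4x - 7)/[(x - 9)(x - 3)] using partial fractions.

At x=9: P = (4·9 - 7)/(9 - 3) = 29/6. At x=3: Q = (4·3 - 7)/(3 - 9) = -5/6
Result: (29/6)/(x - 9) - (5/6)/(x - 3)


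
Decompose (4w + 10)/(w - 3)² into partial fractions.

(4w + 10) = α(w - 3) + β. At w = 3: β = 4·3 + 10 = 22. Coeff of w: α = 4
Result: 4/(w - 3) + 22/(w - 3)²


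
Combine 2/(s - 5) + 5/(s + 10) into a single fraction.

Common denominator (s - 5)(s + 10). Numerator: 2(s + 10) + 5(s - 5) = (2s + 20) + (5s - 25) = 7s - 5
Result: (7s - 5)/[(s - 5)(s + 10)]


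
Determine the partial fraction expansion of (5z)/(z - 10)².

(5z) = α(z - 10) + β. At z = 10: β = 5·10 + 0 = 50. Coeff of z: α = 5
Result: 5/(z - 10) + 50/(z - 10)²


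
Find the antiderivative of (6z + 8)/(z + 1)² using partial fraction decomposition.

Decompose: P = 6, Q = 6·(-1) + 8 = 2, so (6z + 8)/(z + 1)² = 6/(z + 1) + 2/(z + 1)². Integrate: ∫ P/(z + 1) dz = 6 ln|(z + 1)|; ∫ Q/(z + 1)² dz = -2/(z + 1). Sum: 6 ln|(z + 1)| - 2/(z + 1) + C


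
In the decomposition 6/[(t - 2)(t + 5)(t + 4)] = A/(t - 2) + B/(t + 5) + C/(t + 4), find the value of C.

Cover-up at t = -4: C = 6/[(-4 - 2)(-4 + 5)] = 6/[(-6)(1)] = -6/6 = -1


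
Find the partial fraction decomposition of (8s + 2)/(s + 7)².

(8s + 2) = α(s + 7) + β. At s = -7: β = 8·(-7) + 2 = -54. Coeff of s: α = 8
Result: 8/(s + 7) - 54/(s + 7)²


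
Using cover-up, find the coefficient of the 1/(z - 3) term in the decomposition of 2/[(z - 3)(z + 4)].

Cover (z - 3), set z=3: 2/((z + 4) at z=3) = 2/(7) = 2/7


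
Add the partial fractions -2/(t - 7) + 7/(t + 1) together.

Common denominator (t - 7)(t + 1). Numerator: -2(t + 1) + 7(t - 7) = (-2t - 2) + (7t - 49) = 5t - 51
Result: (5t - 51)/[(t - 7)(t + 1)]


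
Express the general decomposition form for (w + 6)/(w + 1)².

Repeated linear factor: α/(w + 1) + β/(w + 1)²


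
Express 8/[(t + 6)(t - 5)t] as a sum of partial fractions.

Using cover-up method: α = 4/33, β = 8/55, γ = -4/15
Result: (4/33)/(t + 6) + (8/55)/(t - 5) - (4/15)/t


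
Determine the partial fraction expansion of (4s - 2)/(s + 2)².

(4s - 2) = A(s + 2) + B. At s = -2: B = 4·(-2) - 2 = -10. Coeff of s: A = 4
Result: 4/(s + 2) - 10/(s + 2)²


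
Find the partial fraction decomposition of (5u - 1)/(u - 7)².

(5u - 1) = α(u - 7) + β. At u = 7: β = 5·7 - 1 = 34. Coeff of u: α = 5
Result: 5/(u - 7) + 34/(u - 7)²


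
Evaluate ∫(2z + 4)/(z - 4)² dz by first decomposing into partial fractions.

Decompose: P = 2, Q = 2·4 + 4 = 12, so (2z + 4)/(z - 4)² = 2/(z - 4) + 12/(z - 4)². Integrate: ∫ P/(z - 4) dz = 2 ln|(z - 4)|; ∫ Q/(z - 4)² dz = -12/(z - 4). Sum: 2 ln|(z - 4)| - 12/(z - 4) + C


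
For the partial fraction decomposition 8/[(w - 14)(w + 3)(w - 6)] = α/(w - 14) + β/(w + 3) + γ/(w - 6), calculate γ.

Cover-up at w = 6: γ = 8/[(6 - 14)(6 + 3)] = 8/[(-8)(9)] = -8/72 = -1/9


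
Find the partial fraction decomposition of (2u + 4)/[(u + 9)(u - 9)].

At u=-9: P = (2·(-9) + 4)/(-9 - 9) = 7/9. At u=9: Q = (2·9 + 4)/(9 + 9) = 11/9
Result: (7/9)/(u + 9) + (11/9)/(u - 9)


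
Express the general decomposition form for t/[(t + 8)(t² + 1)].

Linear + irreducible quadratic: A/(t + 8) + (Bt + C)/(t² + 1)


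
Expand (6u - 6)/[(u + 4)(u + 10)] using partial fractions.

At u=-4: α = (6·(-4) - 6)/(-4 + 10) = -5. At u=-10: β = (6·(-10) - 6)/(-10 + 4) = 11
Result: -5/(u + 4) + 11/(u + 10)


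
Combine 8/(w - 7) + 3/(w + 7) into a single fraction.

Common denominator (w - 7)(w + 7). Numerator: 8(w + 7) + 3(w - 7) = (8w + 56) + (3w - 21) = 11w + 35
Result: (11w + 35)/[(w - 7)(w + 7)]


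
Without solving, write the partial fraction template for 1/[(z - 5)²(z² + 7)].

Repeated linear + quadratic: P/(z - 5) + Q/(z - 5)² + (Rz + S)/(z² + 7)


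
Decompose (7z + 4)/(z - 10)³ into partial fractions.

(7z + 4) = A(z - 10)² + B(z - 10) + C. At z = 10: C = 7·10 + 4 = 74. Coefficients: A = 0, B = 7
Result: 7/(z - 10)² + 74/(z - 10)³


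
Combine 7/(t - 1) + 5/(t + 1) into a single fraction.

Common denominator (t - 1)(t + 1). Numerator: 7(t + 1) + 5(t - 1) = (7t + 7) + (5t - 5) = 12t + 2
Result: (12t + 2)/[(t - 1)(t + 1)]


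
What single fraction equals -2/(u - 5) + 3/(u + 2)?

Common denominator (u - 5)(u + 2). Numerator: -2(u + 2) + 3(u - 5) = (-2u - 4) + (3u - 15) = u - 19
Result: (u - 19)/[(u - 5)(u + 2)]


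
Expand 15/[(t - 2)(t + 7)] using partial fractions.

15/(t - 2)(t + 7) = A/(t - 2) + B/(t + 7). A = 15/(2 + 7) = 5/3, B = 15/(-7 - 2) = -5/3
Result: (5/3)/(t - 2) - (5/3)/(t + 7)


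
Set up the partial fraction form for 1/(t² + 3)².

Repeated quadratic factor: (At + B)/(t² + 3) + (Ct + D)/(t² + 3)²


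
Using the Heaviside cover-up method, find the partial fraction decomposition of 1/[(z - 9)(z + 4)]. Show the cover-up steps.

Cover (z - 9): set z=9, get A = 1/(9 + 4) = 1/13. Cover (z + 4): set z=-4, get B = 1/(-4 - 9) = -1/13.
Result: (1/13)/(z - 9) - (1/13)/(z + 4)


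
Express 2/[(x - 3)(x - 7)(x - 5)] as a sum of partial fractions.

Using cover-up method: P = 1/4, Q = 1/4, R = -1/2
Result: (1/4)/(x - 3) + (1/4)/(x - 7) - (1/2)/(x - 5)


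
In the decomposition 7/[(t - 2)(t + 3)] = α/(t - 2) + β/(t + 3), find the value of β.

Cover-up at t = -3: β = 7/(-3 - 2) = -7/5


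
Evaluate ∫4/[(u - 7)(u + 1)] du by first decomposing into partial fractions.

Decompose: 4/[(u - 7)(u + 1)] = (1/2)/(u - 7) - (1/2)/(u + 1). Integrate each term: (1/2) ln|(u - 7)| - (1/2) ln|(u + 1)| + C


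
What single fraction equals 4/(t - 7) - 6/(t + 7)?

Common denominator (t - 7)(t + 7). Numerator: 4(t + 7) - 6(t - 7) = (4t + 28) - (6t - 42) = -2t + 70
Result: (-2t + 70)/[(t - 7)(t + 7)]


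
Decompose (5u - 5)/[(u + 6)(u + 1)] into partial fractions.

At u=-6: α = (5·(-6) - 5)/(-6 + 1) = 7. At u=-1: β = (5·(-1) - 5)/(-1 + 6) = -2
Result: 7/(u + 6) - 2/(u + 1)


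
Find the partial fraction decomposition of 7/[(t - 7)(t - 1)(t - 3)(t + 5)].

Using Heaviside cover-up: (7/288)/(t - 7) + (7/72)/(t - 1) - (7/64)/(t - 3) - (7/576)/(t + 5)


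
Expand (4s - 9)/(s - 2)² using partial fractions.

(4s - 9) = α(s - 2) + β. At s = 2: β = 4·2 - 9 = -1. Coeff of s: α = 4
Result: 4/(s - 2) - 1/(s - 2)²


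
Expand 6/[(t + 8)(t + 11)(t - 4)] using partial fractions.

Using cover-up method: A = -1/6, B = 2/15, C = 1/30
Result: (-1/6)/(t + 8) + (2/15)/(t + 11) + (1/30)/(t - 4)


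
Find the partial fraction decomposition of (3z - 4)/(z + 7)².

(3z - 4) = α(z + 7) + β. At z = -7: β = 3·(-7) - 4 = -25. Coeff of z: α = 3
Result: 3/(z + 7) - 25/(z + 7)²


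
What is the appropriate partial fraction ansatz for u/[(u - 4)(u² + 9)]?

Linear + irreducible quadratic: A/(u - 4) + (Bu + C)/(u² + 9)


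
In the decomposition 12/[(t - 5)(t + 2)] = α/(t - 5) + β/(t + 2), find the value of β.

Cover-up at t = -2: β = 12/(-2 - 5) = -12/7


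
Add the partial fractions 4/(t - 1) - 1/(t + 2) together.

Common denominator (t - 1)(t + 2). Numerator: 4(t + 2) - 1(t - 1) = (4t + 8) - (t - 1) = 3t + 9
Result: (3t + 9)/[(t - 1)(t + 2)]


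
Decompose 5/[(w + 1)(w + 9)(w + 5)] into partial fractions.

Using cover-up method: P = 5/32, Q = 5/32, R = -5/16
Result: (5/32)/(w + 1) + (5/32)/(w + 9) - (5/16)/(w + 5)


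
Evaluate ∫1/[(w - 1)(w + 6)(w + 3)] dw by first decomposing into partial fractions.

Cover-up: P = 1/28, Q = 1/21, R = -1/12. Decomposition: (1/28)/(w - 1) + (1/21)/(w + 6) - (1/12)/(w + 3). Integrate each term: (1/28) ln|(w - 1)| + (1/21) ln|(w + 6)| - (1/12) ln|(w + 3)| + C


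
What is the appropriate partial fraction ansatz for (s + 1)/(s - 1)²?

Repeated linear factor: P/(s - 1) + Q/(s - 1)²


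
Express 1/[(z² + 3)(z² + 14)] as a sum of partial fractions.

Coefficient matching gives A = C = 0, B = 1/(14-3) = 1/11, D = -B = -1/11
Result: (1/11)/(z² + 3) - (1/11)/(z² + 14)


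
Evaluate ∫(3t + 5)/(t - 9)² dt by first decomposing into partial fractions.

Decompose: P = 3, Q = 3·9 + 5 = 32, so (3t + 5)/(t - 9)² = 3/(t - 9) + 32/(t - 9)². Integrate: ∫ P/(t - 9) dt = 3 ln|(t - 9)|; ∫ Q/(t - 9)² dt = -32/(t - 9). Sum: 3 ln|(t - 9)| - 32/(t - 9) + C


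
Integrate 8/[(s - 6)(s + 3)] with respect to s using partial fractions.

Decompose: 8/[(s - 6)(s + 3)] = (8/9)/(s - 6) - (8/9)/(s + 3). Integrate each term: (8/9) ln|(s - 6)| - (8/9) ln|(s + 3)| + C


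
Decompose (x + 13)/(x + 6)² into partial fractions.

(x + 13) = α(x + 6) + β. At x = -6: β = 1·(-6) + 13 = 7. Coeff of x: α = 1
Result: 1/(x + 6) + 7/(x + 6)²


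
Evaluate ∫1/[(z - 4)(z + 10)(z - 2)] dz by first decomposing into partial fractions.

Cover-up: α = 1/28, β = 1/168, γ = -1/24. Decomposition: (1/28)/(z - 4) + (1/168)/(z + 10) - (1/24)/(z - 2). Integrate each term: (1/28) ln|(z - 4)| + (1/168) ln|(z + 10)| - (1/24) ln|(z - 2)| + C


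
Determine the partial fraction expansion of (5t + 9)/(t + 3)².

(5t + 9) = α(t + 3) + β. At t = -3: β = 5·(-3) + 9 = -6. Coeff of t: α = 5
Result: 5/(t + 3) - 6/(t + 3)²


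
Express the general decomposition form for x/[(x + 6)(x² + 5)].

Linear + irreducible quadratic: P/(x + 6) + (Qx + R)/(x² + 5)


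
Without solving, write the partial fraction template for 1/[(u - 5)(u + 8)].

Distinct linear factors: α/(u - 5) + β/(u + 8)


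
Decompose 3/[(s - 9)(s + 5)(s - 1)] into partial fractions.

Using cover-up method: A = 3/112, B = 1/28, C = -1/16
Result: (3/112)/(s - 9) + (1/28)/(s + 5) - (1/16)/(s - 1)


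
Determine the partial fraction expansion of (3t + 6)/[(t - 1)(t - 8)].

At t=1: α = (3·1 + 6)/(1 - 8) = -9/7. At t=8: β = (3·8 + 6)/(8 - 1) = 30/7
Result: (-9/7)/(t - 1) + (30/7)/(t - 8)


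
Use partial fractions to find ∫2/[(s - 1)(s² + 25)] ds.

Cover-up at s=1: α = 2/(1²+25) = 1/13. Coeff matching: β = -1/13, γ = -1/13. Decomposition: (1/13)/(s - 1) - ((1/13)s + 1/13)/(s² + 25). Integrate: linear → ln, quadratic → (1/2)ln + arctan: (1/13) ln|(s - 1)| - (1/26) ln(s² + 25) - (1/65) arctan(s/5) + C


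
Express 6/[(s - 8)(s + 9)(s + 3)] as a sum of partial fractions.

Using cover-up method: A = 6/187, B = 1/17, C = -1/11
Result: (6/187)/(s - 8) + (1/17)/(s + 9) - (1/11)/(s + 3)


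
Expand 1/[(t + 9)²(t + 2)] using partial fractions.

Cover-up at t=-2: C = 1/(-2 + 9)² = 1/49. Cover-up at t=-9: B = 1/(-9 + 2) = -1/7. Comparing t² coeff: A = -C = -1/49
Result: (-1/49)/(t + 9) - (1/7)/(t + 9)² + (1/49)/(t + 2)


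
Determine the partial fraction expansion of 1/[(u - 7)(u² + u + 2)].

Cover-up at u = 7: P = 1/(7² + 1·7 + 2) = 1/58. Then Q = -P = -1/58, R = -P·(1 + 7) = -4/29
Result: (1/58)/(u - 7) - ((1/58)u + 4/29)/(u² + u + 2)


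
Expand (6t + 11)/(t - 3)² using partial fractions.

(6t + 11) = A(t - 3) + B. At t = 3: B = 6·3 + 11 = 29. Coeff of t: A = 6
Result: 6/(t - 3) + 29/(t - 3)²


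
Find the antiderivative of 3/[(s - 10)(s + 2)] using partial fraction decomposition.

Decompose: 3/[(s - 10)(s + 2)] = (1/4)/(s - 10) - (1/4)/(s + 2). Integrate each term: (1/4) ln|(s - 10)| - (1/4) ln|(s + 2)| + C


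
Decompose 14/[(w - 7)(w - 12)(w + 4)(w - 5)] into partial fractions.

Using Heaviside cover-up: (-7/55)/(w - 7) + (1/40)/(w - 12) - (7/792)/(w + 4) + (1/9)/(w - 5)


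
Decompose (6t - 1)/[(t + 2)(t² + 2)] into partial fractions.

At t=-2: α = (6·(-2) - 1)/((-2)² + 2) = -13/6. β = -α = 13/6, γ = 6 - (-2)·α = 5/3
Result: (-13/6)/(t + 2) + ((13/6)t + 5/3)/(t² + 2)


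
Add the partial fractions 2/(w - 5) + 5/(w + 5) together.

Common denominator (w - 5)(w + 5). Numerator: 2(w + 5) + 5(w - 5) = (2w + 10) + (5w - 25) = 7w - 15
Result: (7w - 15)/[(w - 5)(w + 5)]


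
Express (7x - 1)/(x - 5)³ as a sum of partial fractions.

(7x - 1) = A(x - 5)² + B(x - 5) + C. At x = 5: C = 7·5 - 1 = 34. Coefficients: A = 0, B = 7
Result: 7/(x - 5)² + 34/(x - 5)³


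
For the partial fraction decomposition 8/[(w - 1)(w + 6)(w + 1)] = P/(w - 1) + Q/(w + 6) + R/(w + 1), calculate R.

Cover-up at w = -1: R = 8/[(-1 - 1)(-1 + 6)] = 8/[(-2)(5)] = -8/10 = -4/5


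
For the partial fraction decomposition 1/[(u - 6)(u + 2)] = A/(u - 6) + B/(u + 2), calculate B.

Cover-up at u = -2: B = 1/(-2 - 6) = -1/8


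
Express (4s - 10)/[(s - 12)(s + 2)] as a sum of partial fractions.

At s=12: α = (4·12 - 10)/(12 + 2) = 19/7. At s=-2: β = (4·(-2) - 10)/(-2 - 12) = 9/7
Result: (19/7)/(s - 12) + (9/7)/(s + 2)


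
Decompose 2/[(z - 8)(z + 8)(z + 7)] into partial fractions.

Using cover-up method: A = 1/120, B = 1/8, C = -2/15
Result: (1/120)/(z - 8) + (1/8)/(z + 8) - (2/15)/(z + 7)


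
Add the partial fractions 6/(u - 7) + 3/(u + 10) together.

Common denominator (u - 7)(u + 10). Numerator: 6(u + 10) + 3(u - 7) = (6u + 60) + (3u - 21) = 9u + 39
Result: (9u + 39)/[(u - 7)(u + 10)]


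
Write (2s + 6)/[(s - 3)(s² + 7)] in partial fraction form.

At s=3: A = (2·3 + 6)/(3² + 7) = 3/4. B = -A = -3/4, C = 2 - 3·A = -1/4
Result: (3/4)/(s - 3) - ((3/4)s + 1/4)/(s² + 7)


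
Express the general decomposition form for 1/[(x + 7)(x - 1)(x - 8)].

Three distinct linear factors: P/(x + 7) + Q/(x - 1) + R/(x - 8)


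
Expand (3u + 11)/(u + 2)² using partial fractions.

(3u + 11) = A(u + 2) + B. At u = -2: B = 3·(-2) + 11 = 5. Coeff of u: A = 3
Result: 3/(u + 2) + 5/(u + 2)²


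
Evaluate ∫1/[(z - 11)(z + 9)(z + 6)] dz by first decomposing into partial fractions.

Cover-up: α = 1/340, β = 1/60, γ = -1/51. Decomposition: (1/340)/(z - 11) + (1/60)/(z + 9) - (1/51)/(z + 6). Integrate each term: (1/340) ln|(z - 11)| + (1/60) ln|(z + 9)| - (1/51) ln|(z + 6)| + C


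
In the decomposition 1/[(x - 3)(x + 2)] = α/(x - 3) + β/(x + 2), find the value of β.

Cover-up at x = -2: β = 1/(-2 - 3) = -1/5


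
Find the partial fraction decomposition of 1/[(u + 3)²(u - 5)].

Cover-up at u=5: γ = 1/(5 + 3)² = 1/64. Cover-up at u=-3: β = 1/(-3 - 5) = -1/8. Comparing u² coeff: α = -γ = -1/64
Result: (-1/64)/(u + 3) - (1/8)/(u + 3)² + (1/64)/(u - 5)


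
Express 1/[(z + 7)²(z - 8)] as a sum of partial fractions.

Cover-up at z=8: γ = 1/(8 + 7)² = 1/225. Cover-up at z=-7: β = 1/(-7 - 8) = -1/15. Comparing z² coeff: α = -γ = -1/225
Result: (-1/225)/(z + 7) - (1/15)/(z + 7)² + (1/225)/(z - 8)


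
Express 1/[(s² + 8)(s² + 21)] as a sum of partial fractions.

Coefficient matching gives A = C = 0, B = 1/(21-8) = 1/13, D = -B = -1/13
Result: (1/13)/(s² + 8) - (1/13)/(s² + 21)


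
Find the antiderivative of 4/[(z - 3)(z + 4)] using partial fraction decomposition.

Decompose: 4/[(z - 3)(z + 4)] = (4/7)/(z - 3) - (4/7)/(z + 4). Integrate each term: (4/7) ln|(z - 3)| - (4/7) ln|(z + 4)| + C


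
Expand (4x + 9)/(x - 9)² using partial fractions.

(4x + 9) = A(x - 9) + B. At x = 9: B = 4·9 + 9 = 45. Coeff of x: A = 4
Result: 4/(x - 9) + 45/(x - 9)²


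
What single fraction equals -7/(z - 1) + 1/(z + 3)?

Common denominator (z - 1)(z + 3). Numerator: -7(z + 3) + 1(z - 1) = (-7z - 21) + (z - 1) = -6z - 22
Result: (-6z - 22)/[(z - 1)(z + 3)]


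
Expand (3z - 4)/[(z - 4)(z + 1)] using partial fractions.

At z=4: A = (3·4 - 4)/(4 + 1) = 8/5. At z=-1: B = (3·(-1) - 4)/(-1 - 4) = 7/5
Result: (8/5)/(z - 4) + (7/5)/(z + 1)


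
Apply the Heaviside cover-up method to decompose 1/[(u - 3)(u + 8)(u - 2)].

Cover (u - 3), u=3: A = 1/[(3 + 8)(3 - 2)] = 1/11. Cover (u + 8), u=-8: B = 1/[(-8 - 3)(-8 - 2)] = 1/110. Cover (u - 2), u=2: C = 1/[(2 - 3)(2 + 8)] = -1/10.
Result: (1/11)/(u - 3) + (1/110)/(u + 8) - (1/10)/(u - 2)


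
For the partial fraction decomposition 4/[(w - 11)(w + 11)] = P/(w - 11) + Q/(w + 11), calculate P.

Cover-up at w = 11: P = 4/(11 + 11) = 4/22 = 2/11


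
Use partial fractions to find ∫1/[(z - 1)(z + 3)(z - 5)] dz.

Cover-up: A = -1/16, B = 1/32, C = 1/32. Decomposition: (-1/16)/(z - 1) + (1/32)/(z + 3) + (1/32)/(z - 5). Integrate each term: (-1/16) ln|(z - 1)| + (1/32) ln|(z + 3)| + (1/32) ln|(z - 5)| + C


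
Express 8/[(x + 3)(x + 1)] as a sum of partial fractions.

8/(x + 3)(x + 1) = A/(x + 3) + B/(x + 1). A = 8/(-3 + 1) = -4, B = 8/(-1 + 3) = 4
Result: -4/(x + 3) + 4/(x + 1)


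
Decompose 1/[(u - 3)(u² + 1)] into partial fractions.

Cover-up at u = 3: A = 1/(3² + 1) = 1/10. Then B = -A = -1/10, C = -A·(0 + 3) = -3/10
Result: (1/10)/(u - 3) - ((1/10)u + 3/10)/(u² + 1)


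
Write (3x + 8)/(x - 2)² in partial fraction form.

(3x + 8) = α(x - 2) + β. At x = 2: β = 3·2 + 8 = 14. Coeff of x: α = 3
Result: 3/(x - 2) + 14/(x - 2)²


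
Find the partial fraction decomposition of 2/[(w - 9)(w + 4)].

2/(w - 9)(w + 4) = α/(w - 9) + β/(w + 4). α = 2/(9 + 4) = 2/13, β = 2/(-4 - 9) = -2/13
Result: (2/13)/(w - 9) - (2/13)/(w + 4)


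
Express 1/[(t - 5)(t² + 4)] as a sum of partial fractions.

Cover-up at t = 5: α = 1/(5² + 4) = 1/29. Then β = -α = -1/29, γ = -α·(0 + 5) = -5/29
Result: (1/29)/(t - 5) - ((1/29)t + 5/29)/(t² + 4)


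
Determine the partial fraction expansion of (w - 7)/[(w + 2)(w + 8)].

At w=-2: P = (1·(-2) - 7)/(-2 + 8) = -3/2. At w=-8: Q = (1·(-8) - 7)/(-8 + 2) = 5/2
Result: (-3/2)/(w + 2) + (5/2)/(w + 8)


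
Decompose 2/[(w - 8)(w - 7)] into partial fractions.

2/(w - 8)(w - 7) = A/(w - 8) + B/(w - 7). A = 2/(8 - 7) = 2, B = 2/(7 - 8) = -2
Result: 2/(w - 8) - 2/(w - 7)


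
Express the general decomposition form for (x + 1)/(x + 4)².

Repeated linear factor: A/(x + 4) + B/(x + 4)²


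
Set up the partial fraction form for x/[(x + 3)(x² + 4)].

Linear + irreducible quadratic: α/(x + 3) + (βx + γ)/(x² + 4)


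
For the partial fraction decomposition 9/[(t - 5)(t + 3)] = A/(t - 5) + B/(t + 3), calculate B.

Cover-up at t = -3: B = 9/(-3 - 5) = -9/8


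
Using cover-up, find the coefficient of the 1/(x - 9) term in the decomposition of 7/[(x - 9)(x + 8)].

Cover (x - 9), set x=9: 7/((x + 8) at x=9) = 7/(17) = 7/17


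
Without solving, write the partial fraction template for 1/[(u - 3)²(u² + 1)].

Repeated linear + quadratic: A/(u - 3) + B/(u - 3)² + (Cu + D)/(u² + 1)


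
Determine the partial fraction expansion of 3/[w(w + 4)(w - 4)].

Using cover-up method: α = -3/16, β = 3/32, γ = 3/32
Result: (-3/16)/w + (3/32)/(w + 4) + (3/32)/(w - 4)


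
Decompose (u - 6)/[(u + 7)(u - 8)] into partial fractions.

At u=-7: α = (1·(-7) - 6)/(-7 - 8) = 13/15. At u=8: β = (1·8 - 6)/(8 + 7) = 2/15
Result: (13/15)/(u + 7) + (2/15)/(u - 8)


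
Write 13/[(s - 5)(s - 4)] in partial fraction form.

13/(s - 5)(s - 4) = P/(s - 5) + Q/(s - 4). P = 13/(5 - 4) = 13, Q = 13/(4 - 5) = -13
Result: 13/(s - 5) - 13/(s - 4)


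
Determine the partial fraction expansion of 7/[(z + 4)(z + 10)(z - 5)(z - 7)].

Using Heaviside cover-up: (7/594)/(z + 4) - (7/1530)/(z + 10) - (7/270)/(z - 5) + (7/374)/(z - 7)


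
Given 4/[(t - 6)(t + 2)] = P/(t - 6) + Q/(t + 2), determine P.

Cover-up at t = 6: P = 4/(6 + 2) = 4/8 = 1/2


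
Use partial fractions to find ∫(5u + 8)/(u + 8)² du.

Decompose: α = 5, β = 5·(-8) + 8 = -32, so (5u + 8)/(u + 8)² = 5/(u + 8) - 32/(u + 8)². Integrate: ∫ α/(u + 8) du = 5 ln|(u + 8)|; ∫ β/(u + 8)² du = 32/(u + 8). Sum: 5 ln|(u + 8)| + 32/(u + 8) + C


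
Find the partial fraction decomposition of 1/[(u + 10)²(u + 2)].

Cover-up at u=-2: γ = 1/(-2 + 10)² = 1/64. Cover-up at u=-10: β = 1/(-10 + 2) = -1/8. Comparing u² coeff: α = -γ = -1/64
Result: (-1/64)/(u + 10) - (1/8)/(u + 10)² + (1/64)/(u + 2)
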